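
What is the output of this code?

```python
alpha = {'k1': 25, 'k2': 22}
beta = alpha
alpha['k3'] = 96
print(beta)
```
{'k1': 25, 'k2': 22, 'k3': 96}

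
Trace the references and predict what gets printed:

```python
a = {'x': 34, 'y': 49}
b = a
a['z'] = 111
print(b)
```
{'x': 34, 'y': 49, 'z': 111}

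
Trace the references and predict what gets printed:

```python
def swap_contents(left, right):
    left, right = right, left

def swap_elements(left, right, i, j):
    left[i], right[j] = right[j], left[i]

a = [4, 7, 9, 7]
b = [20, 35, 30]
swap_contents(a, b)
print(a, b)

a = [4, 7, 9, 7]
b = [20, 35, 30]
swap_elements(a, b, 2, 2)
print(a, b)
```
[4, 7, 9, 7] [20, 35, 30]
[4, 7, 30, 7] [20, 35, 9]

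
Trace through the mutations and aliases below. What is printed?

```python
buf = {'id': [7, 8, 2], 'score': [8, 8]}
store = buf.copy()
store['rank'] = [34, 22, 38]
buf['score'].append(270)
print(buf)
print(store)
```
{'id': [7, 8, 2], 'score': [8, 8, 270]}
{'id': [7, 8, 2], 'score': [8, 8, 270], 'rank': [34, 22, 38]}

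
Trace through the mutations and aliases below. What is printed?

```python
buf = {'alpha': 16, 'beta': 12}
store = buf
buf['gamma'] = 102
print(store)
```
{'alpha': 16, 'beta': 12, 'gamma': 102}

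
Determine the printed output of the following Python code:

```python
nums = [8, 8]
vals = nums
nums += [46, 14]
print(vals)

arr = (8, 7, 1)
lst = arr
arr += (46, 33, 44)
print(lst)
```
[8, 8, 46, 14]
(8, 7, 1)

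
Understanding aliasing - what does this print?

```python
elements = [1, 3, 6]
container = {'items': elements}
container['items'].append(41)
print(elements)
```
[1, 3, 6, 41]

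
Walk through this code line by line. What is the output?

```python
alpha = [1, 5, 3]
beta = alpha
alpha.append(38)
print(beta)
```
[1, 5, 3, 38]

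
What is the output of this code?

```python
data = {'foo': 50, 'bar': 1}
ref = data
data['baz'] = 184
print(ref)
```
{'foo': 50, 'bar': 1, 'baz': 184}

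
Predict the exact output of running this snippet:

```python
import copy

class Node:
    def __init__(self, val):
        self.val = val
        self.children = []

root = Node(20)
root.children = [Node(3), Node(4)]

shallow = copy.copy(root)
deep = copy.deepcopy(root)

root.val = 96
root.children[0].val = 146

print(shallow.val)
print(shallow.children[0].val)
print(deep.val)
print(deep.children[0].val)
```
20
146
20
3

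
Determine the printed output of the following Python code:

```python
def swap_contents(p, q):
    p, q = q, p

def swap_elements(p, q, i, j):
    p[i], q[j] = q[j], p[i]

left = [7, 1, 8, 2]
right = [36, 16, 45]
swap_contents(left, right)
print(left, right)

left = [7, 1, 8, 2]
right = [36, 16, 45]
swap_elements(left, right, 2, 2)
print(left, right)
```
[7, 1, 8, 2] [36, 16, 45]
[7, 1, 45, 2] [36, 16, 8]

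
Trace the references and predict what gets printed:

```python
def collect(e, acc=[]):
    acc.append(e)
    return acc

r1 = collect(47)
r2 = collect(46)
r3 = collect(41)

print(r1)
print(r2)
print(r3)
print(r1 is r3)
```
[47, 46, 41]
[47, 46, 41]
[47, 46, 41]
True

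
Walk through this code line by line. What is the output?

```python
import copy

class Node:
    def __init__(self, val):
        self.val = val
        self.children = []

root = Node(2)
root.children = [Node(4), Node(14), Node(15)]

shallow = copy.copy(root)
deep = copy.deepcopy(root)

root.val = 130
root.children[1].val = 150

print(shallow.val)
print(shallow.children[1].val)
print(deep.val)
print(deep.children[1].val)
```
2
150
2
14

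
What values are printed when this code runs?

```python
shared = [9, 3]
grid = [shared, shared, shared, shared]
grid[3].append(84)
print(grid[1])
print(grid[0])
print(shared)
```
[9, 3, 84]
[9, 3, 84]
[9, 3, 84]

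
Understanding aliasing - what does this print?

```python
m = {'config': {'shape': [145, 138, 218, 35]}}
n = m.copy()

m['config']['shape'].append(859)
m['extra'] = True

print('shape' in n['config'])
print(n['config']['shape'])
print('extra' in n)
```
True
[145, 138, 218, 35, 859]
False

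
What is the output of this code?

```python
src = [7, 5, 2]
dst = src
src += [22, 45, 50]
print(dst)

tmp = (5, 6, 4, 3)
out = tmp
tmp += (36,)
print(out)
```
[7, 5, 2, 22, 45, 50]
(5, 6, 4, 3)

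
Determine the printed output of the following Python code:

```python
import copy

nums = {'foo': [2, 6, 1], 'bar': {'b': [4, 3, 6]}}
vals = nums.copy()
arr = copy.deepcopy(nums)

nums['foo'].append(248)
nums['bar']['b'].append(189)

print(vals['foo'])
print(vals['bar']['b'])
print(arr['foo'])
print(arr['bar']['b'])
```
[2, 6, 1, 248]
[4, 3, 6, 189]
[2, 6, 1]
[4, 3, 6]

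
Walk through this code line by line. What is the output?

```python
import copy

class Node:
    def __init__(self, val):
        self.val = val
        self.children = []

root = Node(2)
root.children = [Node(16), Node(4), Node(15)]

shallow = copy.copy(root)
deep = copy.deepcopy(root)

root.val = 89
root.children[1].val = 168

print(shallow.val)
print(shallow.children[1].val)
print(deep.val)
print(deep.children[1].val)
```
2
168
2
4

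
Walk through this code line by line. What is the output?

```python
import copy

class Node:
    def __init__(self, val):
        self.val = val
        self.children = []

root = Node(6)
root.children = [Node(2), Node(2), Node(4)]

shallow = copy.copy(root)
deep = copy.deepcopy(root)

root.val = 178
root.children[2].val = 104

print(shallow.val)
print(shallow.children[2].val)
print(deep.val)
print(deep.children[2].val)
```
6
104
6
4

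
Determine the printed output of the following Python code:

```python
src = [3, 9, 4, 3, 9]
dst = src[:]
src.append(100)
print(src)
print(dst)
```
[3, 9, 4, 3, 9, 100]
[3, 9, 4, 3, 9]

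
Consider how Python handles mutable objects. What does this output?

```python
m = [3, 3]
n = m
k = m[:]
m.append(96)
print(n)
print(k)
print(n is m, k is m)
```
[3, 3, 96]
[3, 3]
True False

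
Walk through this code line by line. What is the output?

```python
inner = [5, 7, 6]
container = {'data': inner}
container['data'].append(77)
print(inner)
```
[5, 7, 6, 77]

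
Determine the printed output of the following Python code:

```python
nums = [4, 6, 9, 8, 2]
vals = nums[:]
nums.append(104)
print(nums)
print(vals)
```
[4, 6, 9, 8, 2, 104]
[4, 6, 9, 8, 2]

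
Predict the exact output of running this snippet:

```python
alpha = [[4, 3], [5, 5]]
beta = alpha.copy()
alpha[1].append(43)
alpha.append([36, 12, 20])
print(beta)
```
[[4, 3], [5, 5, 43]]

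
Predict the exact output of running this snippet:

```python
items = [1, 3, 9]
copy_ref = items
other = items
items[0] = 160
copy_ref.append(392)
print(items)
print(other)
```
[160, 3, 9, 392]
[160, 3, 9, 392]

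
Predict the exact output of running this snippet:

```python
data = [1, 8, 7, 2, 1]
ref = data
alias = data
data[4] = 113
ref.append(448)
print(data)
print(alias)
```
[1, 8, 7, 2, 113, 448]
[1, 8, 7, 2, 113, 448]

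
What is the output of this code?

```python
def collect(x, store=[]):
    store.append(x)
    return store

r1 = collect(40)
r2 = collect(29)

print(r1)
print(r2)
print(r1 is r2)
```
[40, 29]
[40, 29]
True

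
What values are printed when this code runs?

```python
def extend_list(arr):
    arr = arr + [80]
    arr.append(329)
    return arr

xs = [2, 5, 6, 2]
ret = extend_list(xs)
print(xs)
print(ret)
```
[2, 5, 6, 2]
[2, 5, 6, 2, 80, 329]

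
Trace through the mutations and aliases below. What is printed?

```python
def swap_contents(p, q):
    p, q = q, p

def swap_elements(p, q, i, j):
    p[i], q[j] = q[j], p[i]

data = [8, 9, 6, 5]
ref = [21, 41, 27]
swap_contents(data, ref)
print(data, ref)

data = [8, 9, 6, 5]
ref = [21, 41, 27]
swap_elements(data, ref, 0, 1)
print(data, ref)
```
[8, 9, 6, 5] [21, 41, 27]
[41, 9, 6, 5] [21, 8, 27]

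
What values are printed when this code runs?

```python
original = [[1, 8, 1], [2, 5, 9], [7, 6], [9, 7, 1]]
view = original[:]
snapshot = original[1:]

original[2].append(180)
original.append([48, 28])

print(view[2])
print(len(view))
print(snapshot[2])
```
[7, 6, 180]
4
[9, 7, 1]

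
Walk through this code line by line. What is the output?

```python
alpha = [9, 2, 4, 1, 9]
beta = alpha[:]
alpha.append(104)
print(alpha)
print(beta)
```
[9, 2, 4, 1, 9, 104]
[9, 2, 4, 1, 9]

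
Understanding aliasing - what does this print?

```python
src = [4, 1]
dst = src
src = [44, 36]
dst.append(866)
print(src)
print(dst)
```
[44, 36]
[4, 1, 866]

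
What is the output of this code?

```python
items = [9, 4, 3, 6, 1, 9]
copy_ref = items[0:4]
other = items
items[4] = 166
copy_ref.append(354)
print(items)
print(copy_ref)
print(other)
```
[9, 4, 3, 6, 166, 9]
[9, 4, 3, 6, 354]
[9, 4, 3, 6, 166, 9]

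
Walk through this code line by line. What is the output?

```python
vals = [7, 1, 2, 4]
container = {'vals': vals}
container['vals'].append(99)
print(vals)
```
[7, 1, 2, 4, 99]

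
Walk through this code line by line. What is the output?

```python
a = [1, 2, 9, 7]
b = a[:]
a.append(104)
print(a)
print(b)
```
[1, 2, 9, 7, 104]
[1, 2, 9, 7]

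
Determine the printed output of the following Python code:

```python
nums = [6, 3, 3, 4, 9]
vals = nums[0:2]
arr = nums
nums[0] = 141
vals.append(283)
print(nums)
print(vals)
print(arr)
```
[141, 3, 3, 4, 9]
[6, 3, 283]
[141, 3, 3, 4, 9]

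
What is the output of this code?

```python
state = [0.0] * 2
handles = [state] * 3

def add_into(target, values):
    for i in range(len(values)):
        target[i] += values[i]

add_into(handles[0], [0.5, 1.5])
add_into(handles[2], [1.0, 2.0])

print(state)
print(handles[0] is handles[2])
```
[1.5, 3.5]
True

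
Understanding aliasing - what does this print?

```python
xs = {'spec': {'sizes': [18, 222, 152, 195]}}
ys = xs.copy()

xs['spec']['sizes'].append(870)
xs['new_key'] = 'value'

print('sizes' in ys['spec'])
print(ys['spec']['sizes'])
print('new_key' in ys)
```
True
[18, 222, 152, 195, 870]
False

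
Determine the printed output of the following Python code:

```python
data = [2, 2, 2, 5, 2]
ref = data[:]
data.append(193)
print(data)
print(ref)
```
[2, 2, 2, 5, 2, 193]
[2, 2, 2, 5, 2]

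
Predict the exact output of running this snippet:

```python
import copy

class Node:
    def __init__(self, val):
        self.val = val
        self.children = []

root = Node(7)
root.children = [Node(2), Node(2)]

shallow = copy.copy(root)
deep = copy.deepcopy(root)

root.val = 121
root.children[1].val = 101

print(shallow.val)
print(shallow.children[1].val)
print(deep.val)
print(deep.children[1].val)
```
7
101
7
2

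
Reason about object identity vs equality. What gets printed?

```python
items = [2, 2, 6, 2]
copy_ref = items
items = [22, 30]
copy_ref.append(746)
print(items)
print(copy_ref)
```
[22, 30]
[2, 2, 6, 2, 746]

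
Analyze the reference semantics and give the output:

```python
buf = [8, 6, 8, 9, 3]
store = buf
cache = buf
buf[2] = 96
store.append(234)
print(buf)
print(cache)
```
[8, 6, 96, 9, 3, 234]
[8, 6, 96, 9, 3, 234]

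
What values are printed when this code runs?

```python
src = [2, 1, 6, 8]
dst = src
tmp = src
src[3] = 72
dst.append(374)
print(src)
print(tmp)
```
[2, 1, 6, 72, 374]
[2, 1, 6, 72, 374]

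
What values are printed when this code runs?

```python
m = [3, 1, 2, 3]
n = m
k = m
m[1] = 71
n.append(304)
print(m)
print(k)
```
[3, 71, 2, 3, 304]
[3, 71, 2, 3, 304]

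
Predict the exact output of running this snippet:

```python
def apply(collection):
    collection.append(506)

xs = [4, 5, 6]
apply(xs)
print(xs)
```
[4, 5, 6, 506]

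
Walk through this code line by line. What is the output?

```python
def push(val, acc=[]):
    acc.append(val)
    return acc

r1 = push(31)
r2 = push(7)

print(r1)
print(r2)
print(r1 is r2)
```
[31, 7]
[31, 7]
True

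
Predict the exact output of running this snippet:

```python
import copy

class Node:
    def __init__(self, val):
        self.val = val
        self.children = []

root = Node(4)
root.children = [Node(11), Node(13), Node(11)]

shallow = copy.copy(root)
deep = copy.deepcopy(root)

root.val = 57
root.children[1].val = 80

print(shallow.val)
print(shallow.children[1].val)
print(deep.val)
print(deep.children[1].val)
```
4
80
4
13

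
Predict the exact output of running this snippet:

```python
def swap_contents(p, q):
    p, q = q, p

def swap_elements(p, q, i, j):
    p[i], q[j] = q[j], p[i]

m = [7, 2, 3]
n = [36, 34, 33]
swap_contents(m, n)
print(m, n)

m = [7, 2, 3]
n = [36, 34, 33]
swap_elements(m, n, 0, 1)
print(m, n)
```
[7, 2, 3] [36, 34, 33]
[34, 2, 3] [36, 7, 33]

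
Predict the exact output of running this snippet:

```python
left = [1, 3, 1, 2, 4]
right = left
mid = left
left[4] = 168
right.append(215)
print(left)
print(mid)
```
[1, 3, 1, 2, 168, 215]
[1, 3, 1, 2, 168, 215]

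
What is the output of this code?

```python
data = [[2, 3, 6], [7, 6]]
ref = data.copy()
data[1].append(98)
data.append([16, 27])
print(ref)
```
[[2, 3, 6], [7, 6, 98]]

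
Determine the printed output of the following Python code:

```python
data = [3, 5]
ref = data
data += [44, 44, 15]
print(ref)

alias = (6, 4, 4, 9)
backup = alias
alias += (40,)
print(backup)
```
[3, 5, 44, 44, 15]
(6, 4, 4, 9)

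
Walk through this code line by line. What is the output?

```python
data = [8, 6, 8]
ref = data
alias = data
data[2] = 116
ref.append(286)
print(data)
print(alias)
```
[8, 6, 116, 286]
[8, 6, 116, 286]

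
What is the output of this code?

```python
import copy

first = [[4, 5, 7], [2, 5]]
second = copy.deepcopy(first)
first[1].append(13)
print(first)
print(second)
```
[[4, 5, 7], [2, 5, 13]]
[[4, 5, 7], [2, 5]]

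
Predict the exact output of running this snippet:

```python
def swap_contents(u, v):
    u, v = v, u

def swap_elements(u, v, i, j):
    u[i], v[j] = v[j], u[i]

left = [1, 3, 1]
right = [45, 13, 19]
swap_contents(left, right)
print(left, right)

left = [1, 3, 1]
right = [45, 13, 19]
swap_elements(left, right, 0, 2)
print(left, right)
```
[1, 3, 1] [45, 13, 19]
[19, 3, 1] [45, 13, 1]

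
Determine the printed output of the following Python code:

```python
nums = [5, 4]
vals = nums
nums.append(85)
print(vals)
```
[5, 4, 85]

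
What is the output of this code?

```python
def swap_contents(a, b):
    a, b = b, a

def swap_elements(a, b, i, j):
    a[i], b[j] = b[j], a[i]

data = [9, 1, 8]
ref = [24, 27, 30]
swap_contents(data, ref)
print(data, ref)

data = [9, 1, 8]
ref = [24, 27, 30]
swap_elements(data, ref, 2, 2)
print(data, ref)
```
[9, 1, 8] [24, 27, 30]
[9, 1, 30] [24, 27, 8]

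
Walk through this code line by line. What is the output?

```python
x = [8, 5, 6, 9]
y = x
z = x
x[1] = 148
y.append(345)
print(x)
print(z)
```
[8, 148, 6, 9, 345]
[8, 148, 6, 9, 345]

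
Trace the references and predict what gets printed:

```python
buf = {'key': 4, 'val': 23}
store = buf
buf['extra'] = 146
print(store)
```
{'key': 4, 'val': 23, 'extra': 146}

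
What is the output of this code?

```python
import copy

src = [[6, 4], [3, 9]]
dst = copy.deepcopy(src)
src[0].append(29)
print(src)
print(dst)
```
[[6, 4, 29], [3, 9]]
[[6, 4], [3, 9]]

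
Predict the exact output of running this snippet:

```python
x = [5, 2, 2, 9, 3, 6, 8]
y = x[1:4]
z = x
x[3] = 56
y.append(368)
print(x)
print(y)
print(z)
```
[5, 2, 2, 56, 3, 6, 8]
[2, 2, 9, 368]
[5, 2, 2, 56, 3, 6, 8]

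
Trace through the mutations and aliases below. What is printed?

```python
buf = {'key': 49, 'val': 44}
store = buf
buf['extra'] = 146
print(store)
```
{'key': 49, 'val': 44, 'extra': 146}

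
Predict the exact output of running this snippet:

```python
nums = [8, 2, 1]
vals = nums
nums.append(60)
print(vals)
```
[8, 2, 1, 60]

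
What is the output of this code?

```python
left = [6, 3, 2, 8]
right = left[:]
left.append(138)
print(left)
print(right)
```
[6, 3, 2, 8, 138]
[6, 3, 2, 8]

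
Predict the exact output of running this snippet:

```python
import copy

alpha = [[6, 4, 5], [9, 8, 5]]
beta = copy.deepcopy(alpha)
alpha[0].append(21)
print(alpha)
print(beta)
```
[[6, 4, 5, 21], [9, 8, 5]]
[[6, 4, 5], [9, 8, 5]]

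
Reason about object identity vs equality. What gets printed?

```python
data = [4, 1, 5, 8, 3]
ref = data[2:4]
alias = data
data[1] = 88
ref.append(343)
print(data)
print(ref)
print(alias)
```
[4, 88, 5, 8, 3]
[5, 8, 343]
[4, 88, 5, 8, 3]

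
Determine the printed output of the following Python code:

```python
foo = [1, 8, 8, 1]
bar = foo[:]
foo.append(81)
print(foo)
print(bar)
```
[1, 8, 8, 1, 81]
[1, 8, 8, 1]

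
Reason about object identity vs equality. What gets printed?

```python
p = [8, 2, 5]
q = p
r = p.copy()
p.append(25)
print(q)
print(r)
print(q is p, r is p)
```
[8, 2, 5, 25]
[8, 2, 5]
True False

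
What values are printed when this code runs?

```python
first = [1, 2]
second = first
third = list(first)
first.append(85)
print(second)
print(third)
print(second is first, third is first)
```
[1, 2, 85]
[1, 2]
True False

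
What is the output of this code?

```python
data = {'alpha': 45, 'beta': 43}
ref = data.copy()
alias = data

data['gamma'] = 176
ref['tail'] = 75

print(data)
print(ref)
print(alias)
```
{'alpha': 45, 'beta': 43, 'gamma': 176}
{'alpha': 45, 'beta': 43, 'tail': 75}
{'alpha': 45, 'beta': 43, 'gamma': 176}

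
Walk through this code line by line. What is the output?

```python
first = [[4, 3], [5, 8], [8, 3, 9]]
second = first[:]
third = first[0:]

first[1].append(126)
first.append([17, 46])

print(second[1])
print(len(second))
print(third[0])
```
[5, 8, 126]
3
[4, 3]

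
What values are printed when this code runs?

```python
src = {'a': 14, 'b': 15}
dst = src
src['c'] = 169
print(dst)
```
{'a': 14, 'b': 15, 'c': 169}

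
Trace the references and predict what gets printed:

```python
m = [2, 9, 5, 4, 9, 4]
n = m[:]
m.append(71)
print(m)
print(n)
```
[2, 9, 5, 4, 9, 4, 71]
[2, 9, 5, 4, 9, 4]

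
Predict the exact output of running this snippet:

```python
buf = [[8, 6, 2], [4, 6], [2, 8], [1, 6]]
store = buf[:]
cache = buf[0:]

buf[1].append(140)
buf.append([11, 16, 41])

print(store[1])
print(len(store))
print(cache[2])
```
[4, 6, 140]
4
[2, 8]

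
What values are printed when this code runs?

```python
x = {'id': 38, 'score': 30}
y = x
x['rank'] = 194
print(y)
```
{'id': 38, 'score': 30, 'rank': 194}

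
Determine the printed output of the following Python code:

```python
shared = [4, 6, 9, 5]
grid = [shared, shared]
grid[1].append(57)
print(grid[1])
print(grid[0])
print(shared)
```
[4, 6, 9, 5, 57]
[4, 6, 9, 5, 57]
[4, 6, 9, 5, 57]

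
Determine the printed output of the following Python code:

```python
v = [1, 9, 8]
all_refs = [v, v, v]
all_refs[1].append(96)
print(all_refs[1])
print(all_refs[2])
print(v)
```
[1, 9, 8, 96]
[1, 9, 8, 96]
[1, 9, 8, 96]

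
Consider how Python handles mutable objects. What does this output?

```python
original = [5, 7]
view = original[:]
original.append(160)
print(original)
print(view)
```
[5, 7, 160]
[5, 7]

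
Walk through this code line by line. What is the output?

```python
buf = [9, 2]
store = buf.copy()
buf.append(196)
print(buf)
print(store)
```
[9, 2, 196]
[9, 2]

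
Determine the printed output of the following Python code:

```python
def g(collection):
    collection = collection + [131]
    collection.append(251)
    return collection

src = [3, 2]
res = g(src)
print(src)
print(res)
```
[3, 2]
[3, 2, 131, 251]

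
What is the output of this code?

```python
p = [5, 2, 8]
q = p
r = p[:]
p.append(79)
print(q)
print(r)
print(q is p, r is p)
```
[5, 2, 8, 79]
[5, 2, 8]
True False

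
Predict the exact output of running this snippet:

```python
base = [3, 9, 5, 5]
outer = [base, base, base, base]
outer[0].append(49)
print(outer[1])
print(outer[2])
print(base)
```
[3, 9, 5, 5, 49]
[3, 9, 5, 5, 49]
[3, 9, 5, 5, 49]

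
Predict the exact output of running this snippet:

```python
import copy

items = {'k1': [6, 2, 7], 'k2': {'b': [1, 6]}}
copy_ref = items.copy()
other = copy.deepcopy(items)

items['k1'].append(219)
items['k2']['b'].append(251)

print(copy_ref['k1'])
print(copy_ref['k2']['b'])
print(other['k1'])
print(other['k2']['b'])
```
[6, 2, 7, 219]
[1, 6, 251]
[6, 2, 7]
[1, 6]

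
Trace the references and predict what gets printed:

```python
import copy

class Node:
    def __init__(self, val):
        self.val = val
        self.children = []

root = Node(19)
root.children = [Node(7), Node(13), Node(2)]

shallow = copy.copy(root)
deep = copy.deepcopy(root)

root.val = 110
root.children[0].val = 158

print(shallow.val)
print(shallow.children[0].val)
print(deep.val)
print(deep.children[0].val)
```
19
158
19
7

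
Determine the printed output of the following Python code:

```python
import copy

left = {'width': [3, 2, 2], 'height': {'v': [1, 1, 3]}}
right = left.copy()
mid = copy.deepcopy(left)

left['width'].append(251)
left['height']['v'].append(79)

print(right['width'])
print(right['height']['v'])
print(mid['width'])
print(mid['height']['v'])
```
[3, 2, 2, 251]
[1, 1, 3, 79]
[3, 2, 2]
[1, 1, 3]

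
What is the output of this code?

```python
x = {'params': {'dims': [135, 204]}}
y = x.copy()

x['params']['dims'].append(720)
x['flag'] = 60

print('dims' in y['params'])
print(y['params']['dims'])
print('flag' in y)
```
True
[135, 204, 720]
False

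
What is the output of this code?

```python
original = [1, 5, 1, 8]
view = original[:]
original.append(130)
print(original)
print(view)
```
[1, 5, 1, 8, 130]
[1, 5, 1, 8]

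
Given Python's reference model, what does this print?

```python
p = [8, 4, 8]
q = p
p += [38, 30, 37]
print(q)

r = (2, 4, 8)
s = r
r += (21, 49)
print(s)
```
[8, 4, 8, 38, 30, 37]
(2, 4, 8)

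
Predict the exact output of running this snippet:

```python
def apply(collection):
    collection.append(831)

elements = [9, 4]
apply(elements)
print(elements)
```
[9, 4, 831]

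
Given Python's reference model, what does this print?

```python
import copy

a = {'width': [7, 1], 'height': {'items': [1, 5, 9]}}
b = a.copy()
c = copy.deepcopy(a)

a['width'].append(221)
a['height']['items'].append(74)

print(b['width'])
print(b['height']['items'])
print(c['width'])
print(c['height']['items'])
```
[7, 1, 221]
[1, 5, 9, 74]
[7, 1]
[1, 5, 9]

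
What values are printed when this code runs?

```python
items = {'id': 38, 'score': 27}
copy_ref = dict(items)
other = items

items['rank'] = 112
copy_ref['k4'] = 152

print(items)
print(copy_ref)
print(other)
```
{'id': 38, 'score': 27, 'rank': 112}
{'id': 38, 'score': 27, 'k4': 152}
{'id': 38, 'score': 27, 'rank': 112}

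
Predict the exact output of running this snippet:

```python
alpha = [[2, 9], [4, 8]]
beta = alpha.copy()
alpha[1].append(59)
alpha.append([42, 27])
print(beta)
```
[[2, 9], [4, 8, 59]]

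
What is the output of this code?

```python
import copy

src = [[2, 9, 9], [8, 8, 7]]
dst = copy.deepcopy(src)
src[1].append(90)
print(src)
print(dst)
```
[[2, 9, 9], [8, 8, 7, 90]]
[[2, 9, 9], [8, 8, 7]]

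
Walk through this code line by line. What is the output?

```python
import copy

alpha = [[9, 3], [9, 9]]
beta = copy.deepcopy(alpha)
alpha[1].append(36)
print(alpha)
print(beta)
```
[[9, 3], [9, 9, 36]]
[[9, 3], [9, 9]]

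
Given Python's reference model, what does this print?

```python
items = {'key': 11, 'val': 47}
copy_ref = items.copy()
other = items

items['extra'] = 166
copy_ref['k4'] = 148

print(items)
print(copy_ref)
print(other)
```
{'key': 11, 'val': 47, 'extra': 166}
{'key': 11, 'val': 47, 'k4': 148}
{'key': 11, 'val': 47, 'extra': 166}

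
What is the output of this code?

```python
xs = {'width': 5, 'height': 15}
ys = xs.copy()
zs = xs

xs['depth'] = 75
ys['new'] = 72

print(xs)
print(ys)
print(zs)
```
{'width': 5, 'height': 15, 'depth': 75}
{'width': 5, 'height': 15, 'new': 72}
{'width': 5, 'height': 15, 'depth': 75}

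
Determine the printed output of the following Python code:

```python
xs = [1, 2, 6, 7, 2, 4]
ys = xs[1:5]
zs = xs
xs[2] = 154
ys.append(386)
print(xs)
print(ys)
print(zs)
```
[1, 2, 154, 7, 2, 4]
[2, 6, 7, 2, 386]
[1, 2, 154, 7, 2, 4]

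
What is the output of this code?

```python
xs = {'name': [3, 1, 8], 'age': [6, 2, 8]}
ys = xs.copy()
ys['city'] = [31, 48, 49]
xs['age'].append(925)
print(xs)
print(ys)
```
{'name': [3, 1, 8], 'age': [6, 2, 8, 925]}
{'name': [3, 1, 8], 'age': [6, 2, 8, 925], 'city': [31, 48, 49]}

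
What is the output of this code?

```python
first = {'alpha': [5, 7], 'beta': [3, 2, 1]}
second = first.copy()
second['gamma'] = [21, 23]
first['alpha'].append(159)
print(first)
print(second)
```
{'alpha': [5, 7, 159], 'beta': [3, 2, 1]}
{'alpha': [5, 7, 159], 'beta': [3, 2, 1], 'gamma': [21, 23]}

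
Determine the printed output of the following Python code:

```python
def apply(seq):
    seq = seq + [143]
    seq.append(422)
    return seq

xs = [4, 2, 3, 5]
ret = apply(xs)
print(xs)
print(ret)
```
[4, 2, 3, 5]
[4, 2, 3, 5, 143, 422]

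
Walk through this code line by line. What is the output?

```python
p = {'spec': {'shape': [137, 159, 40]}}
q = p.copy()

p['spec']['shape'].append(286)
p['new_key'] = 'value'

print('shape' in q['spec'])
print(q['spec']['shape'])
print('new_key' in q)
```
True
[137, 159, 40, 286]
False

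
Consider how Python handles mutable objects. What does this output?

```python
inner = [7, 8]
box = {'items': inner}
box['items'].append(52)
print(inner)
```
[7, 8, 52]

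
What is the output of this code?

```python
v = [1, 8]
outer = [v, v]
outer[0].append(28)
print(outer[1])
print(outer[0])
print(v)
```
[1, 8, 28]
[1, 8, 28]
[1, 8, 28]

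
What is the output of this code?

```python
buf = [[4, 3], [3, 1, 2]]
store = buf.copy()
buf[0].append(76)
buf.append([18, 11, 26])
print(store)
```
[[4, 3, 76], [3, 1, 2]]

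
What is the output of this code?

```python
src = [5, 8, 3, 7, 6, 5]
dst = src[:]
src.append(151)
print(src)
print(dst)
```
[5, 8, 3, 7, 6, 5, 151]
[5, 8, 3, 7, 6, 5]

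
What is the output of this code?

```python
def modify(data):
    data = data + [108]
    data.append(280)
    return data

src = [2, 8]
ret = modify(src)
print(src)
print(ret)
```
[2, 8]
[2, 8, 108, 280]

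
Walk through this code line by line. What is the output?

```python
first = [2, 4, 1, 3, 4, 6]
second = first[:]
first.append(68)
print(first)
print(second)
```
[2, 4, 1, 3, 4, 6, 68]
[2, 4, 1, 3, 4, 6]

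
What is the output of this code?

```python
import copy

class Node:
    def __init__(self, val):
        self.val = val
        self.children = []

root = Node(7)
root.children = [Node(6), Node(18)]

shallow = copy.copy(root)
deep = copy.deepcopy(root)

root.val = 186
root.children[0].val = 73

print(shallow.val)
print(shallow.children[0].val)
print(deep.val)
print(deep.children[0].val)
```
7
73
7
6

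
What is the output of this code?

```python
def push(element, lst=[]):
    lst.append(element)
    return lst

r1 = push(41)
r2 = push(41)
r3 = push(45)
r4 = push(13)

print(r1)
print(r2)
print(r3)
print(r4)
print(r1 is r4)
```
[41, 41, 45, 13]
[41, 41, 45, 13]
[41, 41, 45, 13]
[41, 41, 45, 13]
True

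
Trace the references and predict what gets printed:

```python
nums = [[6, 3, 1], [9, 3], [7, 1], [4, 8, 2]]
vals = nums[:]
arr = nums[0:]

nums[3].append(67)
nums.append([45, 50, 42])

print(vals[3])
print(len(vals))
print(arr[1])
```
[4, 8, 2, 67]
4
[9, 3]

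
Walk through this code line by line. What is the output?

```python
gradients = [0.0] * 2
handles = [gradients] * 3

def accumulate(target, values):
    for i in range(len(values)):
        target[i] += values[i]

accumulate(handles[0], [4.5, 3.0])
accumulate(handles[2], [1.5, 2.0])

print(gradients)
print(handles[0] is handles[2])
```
[6.0, 5.0]
True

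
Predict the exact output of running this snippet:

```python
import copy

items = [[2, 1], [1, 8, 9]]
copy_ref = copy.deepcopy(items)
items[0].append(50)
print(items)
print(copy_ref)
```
[[2, 1, 50], [1, 8, 9]]
[[2, 1], [1, 8, 9]]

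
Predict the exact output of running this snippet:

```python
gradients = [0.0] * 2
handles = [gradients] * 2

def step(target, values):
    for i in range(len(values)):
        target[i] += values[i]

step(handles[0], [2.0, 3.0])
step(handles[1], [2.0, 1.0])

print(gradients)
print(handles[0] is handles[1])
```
[4.0, 4.0]
True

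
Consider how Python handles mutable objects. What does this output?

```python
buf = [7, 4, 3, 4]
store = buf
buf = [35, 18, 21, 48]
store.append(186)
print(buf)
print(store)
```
[35, 18, 21, 48]
[7, 4, 3, 4, 186]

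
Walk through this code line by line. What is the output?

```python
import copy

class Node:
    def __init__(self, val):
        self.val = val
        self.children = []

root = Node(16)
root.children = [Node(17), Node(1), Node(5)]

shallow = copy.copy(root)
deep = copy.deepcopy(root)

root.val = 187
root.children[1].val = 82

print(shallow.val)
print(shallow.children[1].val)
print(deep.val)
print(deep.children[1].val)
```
16
82
16
1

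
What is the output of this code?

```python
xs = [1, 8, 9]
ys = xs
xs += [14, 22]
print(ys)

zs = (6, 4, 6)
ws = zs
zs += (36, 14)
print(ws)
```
[1, 8, 9, 14, 22]
(6, 4, 6)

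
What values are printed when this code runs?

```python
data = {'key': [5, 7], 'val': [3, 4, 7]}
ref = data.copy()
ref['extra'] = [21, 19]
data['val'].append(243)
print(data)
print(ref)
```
{'key': [5, 7], 'val': [3, 4, 7, 243]}
{'key': [5, 7], 'val': [3, 4, 7, 243], 'extra': [21, 19]}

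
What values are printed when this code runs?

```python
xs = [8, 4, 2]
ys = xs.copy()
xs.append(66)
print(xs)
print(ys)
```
[8, 4, 2, 66]
[8, 4, 2]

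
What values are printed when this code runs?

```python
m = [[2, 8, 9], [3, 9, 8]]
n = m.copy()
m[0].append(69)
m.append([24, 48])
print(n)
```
[[2, 8, 9, 69], [3, 9, 8]]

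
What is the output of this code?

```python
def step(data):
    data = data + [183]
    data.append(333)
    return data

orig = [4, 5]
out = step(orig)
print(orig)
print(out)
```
[4, 5]
[4, 5, 183, 333]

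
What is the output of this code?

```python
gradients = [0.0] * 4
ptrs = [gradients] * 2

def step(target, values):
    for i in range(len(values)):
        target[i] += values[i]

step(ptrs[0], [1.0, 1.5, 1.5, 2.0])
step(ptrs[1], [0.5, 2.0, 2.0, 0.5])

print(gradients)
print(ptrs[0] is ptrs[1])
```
[1.5, 3.5, 3.5, 2.5]
True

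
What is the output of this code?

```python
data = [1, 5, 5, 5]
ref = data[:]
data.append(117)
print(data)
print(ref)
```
[1, 5, 5, 5, 117]
[1, 5, 5, 5]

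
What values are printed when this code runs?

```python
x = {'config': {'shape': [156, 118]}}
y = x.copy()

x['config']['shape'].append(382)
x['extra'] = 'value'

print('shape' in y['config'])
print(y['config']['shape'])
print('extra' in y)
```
True
[156, 118, 382]
False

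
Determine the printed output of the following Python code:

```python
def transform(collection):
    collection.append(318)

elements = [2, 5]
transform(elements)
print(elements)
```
[2, 5, 318]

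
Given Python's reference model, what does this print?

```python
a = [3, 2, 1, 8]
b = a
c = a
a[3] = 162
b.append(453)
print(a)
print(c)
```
[3, 2, 1, 162, 453]
[3, 2, 1, 162, 453]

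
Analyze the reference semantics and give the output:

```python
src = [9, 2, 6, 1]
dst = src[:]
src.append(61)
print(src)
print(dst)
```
[9, 2, 6, 1, 61]
[9, 2, 6, 1]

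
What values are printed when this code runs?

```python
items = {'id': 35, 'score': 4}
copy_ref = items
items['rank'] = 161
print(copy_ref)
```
{'id': 35, 'score': 4, 'rank': 161}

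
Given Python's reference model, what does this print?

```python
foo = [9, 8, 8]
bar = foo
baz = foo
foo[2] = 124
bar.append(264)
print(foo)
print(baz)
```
[9, 8, 124, 264]
[9, 8, 124, 264]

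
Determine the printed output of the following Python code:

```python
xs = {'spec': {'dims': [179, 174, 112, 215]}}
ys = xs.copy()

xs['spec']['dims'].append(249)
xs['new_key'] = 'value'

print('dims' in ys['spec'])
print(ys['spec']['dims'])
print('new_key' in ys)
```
True
[179, 174, 112, 215, 249]
False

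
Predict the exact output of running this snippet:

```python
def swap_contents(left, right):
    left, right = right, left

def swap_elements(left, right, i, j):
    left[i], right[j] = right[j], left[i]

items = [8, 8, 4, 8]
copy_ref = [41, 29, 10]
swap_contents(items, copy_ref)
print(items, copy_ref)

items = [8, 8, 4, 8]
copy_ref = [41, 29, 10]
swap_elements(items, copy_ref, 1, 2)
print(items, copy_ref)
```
[8, 8, 4, 8] [41, 29, 10]
[8, 10, 4, 8] [41, 29, 8]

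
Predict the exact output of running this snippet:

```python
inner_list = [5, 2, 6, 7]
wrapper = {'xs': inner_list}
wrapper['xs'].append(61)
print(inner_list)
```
[5, 2, 6, 7, 61]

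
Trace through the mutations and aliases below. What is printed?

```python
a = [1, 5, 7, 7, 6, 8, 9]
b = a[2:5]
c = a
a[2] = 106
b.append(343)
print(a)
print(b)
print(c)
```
[1, 5, 106, 7, 6, 8, 9]
[7, 7, 6, 343]
[1, 5, 106, 7, 6, 8, 9]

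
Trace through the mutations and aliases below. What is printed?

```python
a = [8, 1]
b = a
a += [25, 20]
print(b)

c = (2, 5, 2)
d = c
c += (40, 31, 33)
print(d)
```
[8, 1, 25, 20]
(2, 5, 2)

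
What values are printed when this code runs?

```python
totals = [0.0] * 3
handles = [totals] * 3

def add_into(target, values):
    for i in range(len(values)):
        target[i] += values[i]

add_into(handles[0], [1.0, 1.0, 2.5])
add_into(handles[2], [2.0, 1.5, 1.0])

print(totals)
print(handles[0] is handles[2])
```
[3.0, 2.5, 3.5]
True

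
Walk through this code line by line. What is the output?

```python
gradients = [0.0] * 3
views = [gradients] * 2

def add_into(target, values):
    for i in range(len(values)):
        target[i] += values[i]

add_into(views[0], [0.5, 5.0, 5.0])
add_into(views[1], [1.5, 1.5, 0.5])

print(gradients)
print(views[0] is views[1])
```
[2.0, 6.5, 5.5]
True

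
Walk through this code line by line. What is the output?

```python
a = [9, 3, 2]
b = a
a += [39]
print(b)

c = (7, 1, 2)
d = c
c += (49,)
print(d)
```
[9, 3, 2, 39]
(7, 1, 2)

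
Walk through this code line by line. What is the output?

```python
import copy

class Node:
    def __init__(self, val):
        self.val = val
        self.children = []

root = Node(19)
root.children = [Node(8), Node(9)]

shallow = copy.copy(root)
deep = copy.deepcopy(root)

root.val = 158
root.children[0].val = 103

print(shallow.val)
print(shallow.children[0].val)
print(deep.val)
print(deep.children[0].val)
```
19
103
19
8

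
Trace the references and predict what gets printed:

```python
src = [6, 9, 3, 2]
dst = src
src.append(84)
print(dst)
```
[6, 9, 3, 2, 84]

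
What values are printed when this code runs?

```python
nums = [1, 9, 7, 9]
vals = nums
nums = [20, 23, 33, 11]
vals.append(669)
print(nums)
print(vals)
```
[20, 23, 33, 11]
[1, 9, 7, 9, 669]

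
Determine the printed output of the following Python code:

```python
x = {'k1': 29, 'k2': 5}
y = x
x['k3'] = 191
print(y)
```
{'k1': 29, 'k2': 5, 'k3': 191}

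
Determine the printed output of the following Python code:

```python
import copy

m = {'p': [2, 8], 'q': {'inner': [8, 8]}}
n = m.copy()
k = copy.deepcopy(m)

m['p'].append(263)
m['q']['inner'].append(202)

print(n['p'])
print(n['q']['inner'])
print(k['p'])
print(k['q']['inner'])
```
[2, 8, 263]
[8, 8, 202]
[2, 8]
[8, 8]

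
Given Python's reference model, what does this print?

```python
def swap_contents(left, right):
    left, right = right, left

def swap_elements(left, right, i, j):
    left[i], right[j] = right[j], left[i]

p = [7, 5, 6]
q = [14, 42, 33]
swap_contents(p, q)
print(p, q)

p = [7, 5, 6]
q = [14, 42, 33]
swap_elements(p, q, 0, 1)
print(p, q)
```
[7, 5, 6] [14, 42, 33]
[42, 5, 6] [14, 7, 33]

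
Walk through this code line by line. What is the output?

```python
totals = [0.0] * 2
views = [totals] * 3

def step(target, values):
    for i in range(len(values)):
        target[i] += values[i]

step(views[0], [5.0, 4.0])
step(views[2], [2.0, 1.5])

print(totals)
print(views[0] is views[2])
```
[7.0, 5.5]
True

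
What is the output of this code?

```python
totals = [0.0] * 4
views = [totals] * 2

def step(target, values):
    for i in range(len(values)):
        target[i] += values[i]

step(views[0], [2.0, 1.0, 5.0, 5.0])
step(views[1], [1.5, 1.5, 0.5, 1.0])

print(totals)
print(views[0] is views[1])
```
[3.5, 2.5, 5.5, 6.0]
True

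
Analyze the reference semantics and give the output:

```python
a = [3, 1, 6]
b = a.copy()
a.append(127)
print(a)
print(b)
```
[3, 1, 6, 127]
[3, 1, 6]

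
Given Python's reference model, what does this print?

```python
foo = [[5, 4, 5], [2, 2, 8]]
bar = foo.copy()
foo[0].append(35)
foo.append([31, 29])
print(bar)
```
[[5, 4, 5, 35], [2, 2, 8]]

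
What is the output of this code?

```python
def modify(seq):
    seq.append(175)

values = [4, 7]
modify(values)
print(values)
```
[4, 7, 175]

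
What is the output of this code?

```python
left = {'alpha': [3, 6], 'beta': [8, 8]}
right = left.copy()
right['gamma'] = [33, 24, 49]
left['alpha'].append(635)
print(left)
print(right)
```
{'alpha': [3, 6, 635], 'beta': [8, 8]}
{'alpha': [3, 6, 635], 'beta': [8, 8], 'gamma': [33, 24, 49]}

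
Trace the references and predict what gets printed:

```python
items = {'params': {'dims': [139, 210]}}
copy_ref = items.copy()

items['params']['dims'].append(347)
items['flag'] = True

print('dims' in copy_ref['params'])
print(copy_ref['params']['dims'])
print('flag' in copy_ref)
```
True
[139, 210, 347]
False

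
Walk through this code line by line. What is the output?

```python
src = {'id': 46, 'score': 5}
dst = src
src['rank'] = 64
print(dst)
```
{'id': 46, 'score': 5, 'rank': 64}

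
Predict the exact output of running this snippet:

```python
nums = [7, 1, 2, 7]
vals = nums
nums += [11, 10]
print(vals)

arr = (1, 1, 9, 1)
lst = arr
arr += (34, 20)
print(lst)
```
[7, 1, 2, 7, 11, 10]
(1, 1, 9, 1)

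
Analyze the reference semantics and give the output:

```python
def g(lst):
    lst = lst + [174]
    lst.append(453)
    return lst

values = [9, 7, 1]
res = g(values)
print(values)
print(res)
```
[9, 7, 1]
[9, 7, 1, 174, 453]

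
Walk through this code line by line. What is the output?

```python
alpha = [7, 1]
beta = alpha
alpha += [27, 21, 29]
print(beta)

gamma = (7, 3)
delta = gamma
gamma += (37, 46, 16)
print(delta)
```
[7, 1, 27, 21, 29]
(7, 3)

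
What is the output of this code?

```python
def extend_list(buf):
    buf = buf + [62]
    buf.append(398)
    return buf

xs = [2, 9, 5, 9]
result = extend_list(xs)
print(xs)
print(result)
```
[2, 9, 5, 9]
[2, 9, 5, 9, 62, 398]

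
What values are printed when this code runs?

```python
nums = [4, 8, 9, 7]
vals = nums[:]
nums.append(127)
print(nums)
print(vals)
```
[4, 8, 9, 7, 127]
[4, 8, 9, 7]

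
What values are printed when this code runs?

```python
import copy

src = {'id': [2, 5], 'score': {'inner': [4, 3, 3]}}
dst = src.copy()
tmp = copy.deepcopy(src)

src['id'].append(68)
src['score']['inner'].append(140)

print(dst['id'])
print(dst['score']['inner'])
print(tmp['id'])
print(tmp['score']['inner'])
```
[2, 5, 68]
[4, 3, 3, 140]
[2, 5]
[4, 3, 3]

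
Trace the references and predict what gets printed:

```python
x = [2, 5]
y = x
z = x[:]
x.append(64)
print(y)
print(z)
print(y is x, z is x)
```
[2, 5, 64]
[2, 5]
True False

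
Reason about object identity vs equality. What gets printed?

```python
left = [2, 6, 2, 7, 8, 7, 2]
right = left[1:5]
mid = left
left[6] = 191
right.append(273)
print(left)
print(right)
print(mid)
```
[2, 6, 2, 7, 8, 7, 191]
[6, 2, 7, 8, 273]
[2, 6, 2, 7, 8, 7, 191]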